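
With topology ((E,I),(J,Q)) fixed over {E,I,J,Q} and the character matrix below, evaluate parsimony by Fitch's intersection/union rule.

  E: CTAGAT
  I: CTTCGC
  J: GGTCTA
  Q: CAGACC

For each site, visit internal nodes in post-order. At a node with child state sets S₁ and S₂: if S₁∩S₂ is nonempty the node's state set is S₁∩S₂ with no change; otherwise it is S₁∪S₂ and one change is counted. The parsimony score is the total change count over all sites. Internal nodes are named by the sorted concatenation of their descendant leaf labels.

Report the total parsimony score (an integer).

EI@0: {C} ∩ {C} = {C} (intersection, +0)
JQ@0: {G} ∪ {C} = {C,G} (union, +1)
EIJQ@0: {C} ∩ {C,G} = {C} (intersection, +0)
EI@1: {T} ∩ {T} = {T} (intersection, +0)
JQ@1: {G} ∪ {A} = {A,G} (union, +1)
EIJQ@1: {T} ∪ {A,G} = {A,G,T} (union, +1)
EI@2: {A} ∪ {T} = {A,T} (union, +1)
JQ@2: {T} ∪ {G} = {G,T} (union, +1)
EIJQ@2: {A,T} ∩ {G,T} = {T} (intersection, +0)
EI@3: {G} ∪ {C} = {C,G} (union, +1)
JQ@3: {C} ∪ {A} = {A,C} (union, +1)
EIJQ@3: {C,G} ∩ {A,C} = {C} (intersection, +0)
EI@4: {A} ∪ {G} = {A,G} (union, +1)
JQ@4: {T} ∪ {C} = {C,T} (union, +1)
EIJQ@4: {A,G} ∪ {C,T} = {A,C,G,T} (union, +1)
EI@5: {T} ∪ {C} = {C,T} (union, +1)
JQ@5: {A} ∪ {C} = {A,C} (union, +1)
EIJQ@5: {C,T} ∩ {A,C} = {C} (intersection, +0)
per-site changes: [1, 2, 2, 2, 3, 2]; total = 12

12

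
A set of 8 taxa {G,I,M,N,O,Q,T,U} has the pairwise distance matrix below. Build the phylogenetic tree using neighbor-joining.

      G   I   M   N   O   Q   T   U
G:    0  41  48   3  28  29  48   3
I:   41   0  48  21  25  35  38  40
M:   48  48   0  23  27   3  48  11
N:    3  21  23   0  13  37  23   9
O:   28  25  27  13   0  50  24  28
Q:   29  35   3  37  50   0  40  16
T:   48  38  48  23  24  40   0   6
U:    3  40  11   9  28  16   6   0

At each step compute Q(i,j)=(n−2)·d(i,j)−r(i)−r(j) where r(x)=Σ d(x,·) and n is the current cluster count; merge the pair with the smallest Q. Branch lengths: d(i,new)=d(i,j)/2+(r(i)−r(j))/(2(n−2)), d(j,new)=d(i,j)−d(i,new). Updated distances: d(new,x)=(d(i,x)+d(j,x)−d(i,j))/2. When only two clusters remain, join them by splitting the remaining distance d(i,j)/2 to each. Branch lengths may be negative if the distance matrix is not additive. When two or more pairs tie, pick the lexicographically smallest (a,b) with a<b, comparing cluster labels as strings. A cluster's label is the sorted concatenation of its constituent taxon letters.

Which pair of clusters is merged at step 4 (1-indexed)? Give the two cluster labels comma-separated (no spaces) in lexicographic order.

1. join M+Q (d=3, Q=-400) ⇒ MQ; edges |M|=4/3, |Q|=5/3
  updated: d(G,MQ)=37, d(I,MQ)=40, d(MQ,N)=57/2, d(MQ,O)=37, d(MQ,T)=85/2, d(MQ,U)=12
2. join T+U (d=6, Q=-499/2) ⇒ TU; edges |T|=227/20, |U|=-107/20
  updated: d(G,TU)=45/2, d(I,TU)=36, d(MQ,TU)=97/4, d(N,TU)=13, d(O,TU)=23
3. join G+N (d=3, Q=-198) ⇒ GN; edges |G|=65/8, |N|=-41/8
  updated: d(GN,I)=59/2, d(GN,MQ)=125/4, d(GN,O)=19, d(GN,TU)=65/4
4. join I+O (d=25, Q=-319/2) ⇒ IO; edges |I|=203/12, |O|=97/12
  updated: d(GN,IO)=47/4, d(IO,MQ)=26, d(IO,TU)=17
5. join GN+IO (d=47/4, Q=-181/2) ⇒ GINO; edges |GN|=7, |IO|=19/4
  updated: d(GINO,MQ)=91/4, d(GINO,TU)=43/4
6. join GINO+MQ (d=91/4, Q=-231/4) ⇒ GIMNOQ; edges |GINO|=37/8, |MQ|=145/8
  updated: d(GIMNOQ,TU)=49/8
7. join GIMNOQ+TU (d=49/8) ⇒ GIMNOQTU; edges |GIMNOQ|=49/16, |TU|=49/16
final tree: ((((G:65/8,N:-41/8):7,(I:203/12,O:97/12):19/4):37/8,(M:4/3,Q:5/3):145/8):49/16,(T:227/20,U:-107/20):49/16)
total length: 621/8

I,O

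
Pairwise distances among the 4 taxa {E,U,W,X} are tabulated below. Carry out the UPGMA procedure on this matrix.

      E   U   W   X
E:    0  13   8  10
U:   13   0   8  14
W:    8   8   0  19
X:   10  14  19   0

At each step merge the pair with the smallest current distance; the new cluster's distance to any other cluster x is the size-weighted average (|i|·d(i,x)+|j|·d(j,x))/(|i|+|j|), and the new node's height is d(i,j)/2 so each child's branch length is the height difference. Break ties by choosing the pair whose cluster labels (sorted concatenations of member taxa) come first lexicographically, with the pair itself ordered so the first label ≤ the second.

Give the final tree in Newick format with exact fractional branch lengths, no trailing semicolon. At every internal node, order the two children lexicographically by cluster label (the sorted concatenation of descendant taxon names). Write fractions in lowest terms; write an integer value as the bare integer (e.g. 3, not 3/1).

(((E:4,W:4):5/4,U:21/4):23/12,X:43/6)

1. join E+W (d=8) ⇒ EW; edges |E|=4, |W|=4
  updated: d(EW,U)=21/2, d(EW,X)=29/2
2. join EW+U (d=21/2) ⇒ EUW; edges |EW|=5/4, |U|=21/4
  updated: d(EUW,X)=43/3
3. join EUW+X (d=43/3) ⇒ EUWX; edges |EUW|=23/12, |X|=43/6
final tree: (((E:4,W:4):5/4,U:21/4):23/12,X:43/6)
total length: 283/12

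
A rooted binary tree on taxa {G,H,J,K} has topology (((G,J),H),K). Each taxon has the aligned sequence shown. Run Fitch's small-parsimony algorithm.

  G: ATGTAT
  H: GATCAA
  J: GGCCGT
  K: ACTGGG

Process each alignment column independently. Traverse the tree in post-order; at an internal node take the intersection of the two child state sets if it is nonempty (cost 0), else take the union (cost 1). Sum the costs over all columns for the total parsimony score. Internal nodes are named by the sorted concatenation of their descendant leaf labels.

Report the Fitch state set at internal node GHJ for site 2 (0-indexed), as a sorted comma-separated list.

GJ@0: {A} ∪ {G} = {A,G} (union, +1)
GHJ@0: {A,G} ∩ {G} = {G} (intersection, +0)
GHJK@0: {G} ∪ {A} = {A,G} (union, +1)
GJ@1: {T} ∪ {G} = {G,T} (union, +1)
GHJ@1: {G,T} ∪ {A} = {A,G,T} (union, +1)
GHJK@1: {A,G,T} ∪ {C} = {A,C,G,T} (union, +1)
GJ@2: {G} ∪ {C} = {C,G} (union, +1)
GHJ@2: {C,G} ∪ {T} = {C,G,T} (union, +1)
GHJK@2: {C,G,T} ∩ {T} = {T} (intersection, +0)
GJ@3: {T} ∪ {C} = {C,T} (union, +1)
GHJ@3: {C,T} ∩ {C} = {C} (intersection, +0)
GHJK@3: {C} ∪ {G} = {C,G} (union, +1)
GJ@4: {A} ∪ {G} = {A,G} (union, +1)
GHJ@4: {A,G} ∩ {A} = {A} (intersection, +0)
GHJK@4: {A} ∪ {G} = {A,G} (union, +1)
GJ@5: {T} ∩ {T} = {T} (intersection, +0)
GHJ@5: {T} ∪ {A} = {A,T} (union, +1)
GHJK@5: {A,T} ∪ {G} = {A,G,T} (union, +1)
per-site changes: [2, 3, 2, 2, 2, 2]; total = 13

C,G,T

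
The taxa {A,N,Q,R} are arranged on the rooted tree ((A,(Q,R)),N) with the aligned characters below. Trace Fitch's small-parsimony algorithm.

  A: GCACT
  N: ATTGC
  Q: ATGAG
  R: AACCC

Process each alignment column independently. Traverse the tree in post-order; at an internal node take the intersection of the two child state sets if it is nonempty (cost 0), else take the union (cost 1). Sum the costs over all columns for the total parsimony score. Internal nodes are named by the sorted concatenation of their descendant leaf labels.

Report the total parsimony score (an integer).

10

site 0, node QR: Q={A} ∩ R={A} → {A} (+0)
site 0, node AQR: A={G} ∪ QR={A} → {A,G} (+1)
site 0, node ANQR: AQR={A,G} ∩ N={A} → {A} (+0)
site 1, node QR: Q={T} ∪ R={A} → {A,T} (+1)
site 1, node AQR: A={C} ∪ QR={A,T} → {A,C,T} (+1)
site 1, node ANQR: AQR={A,C,T} ∩ N={T} → {T} (+0)
site 2, node QR: Q={G} ∪ R={C} → {C,G} (+1)
site 2, node AQR: A={A} ∪ QR={C,G} → {A,C,G} (+1)
site 2, node ANQR: AQR={A,C,G} ∪ N={T} → {A,C,G,T} (+1)
site 3, node QR: Q={A} ∪ R={C} → {A,C} (+1)
site 3, node AQR: A={C} ∩ QR={A,C} → {C} (+0)
site 3, node ANQR: AQR={C} ∪ N={G} → {C,G} (+1)
site 4, node QR: Q={G} ∪ R={C} → {C,G} (+1)
site 4, node AQR: A={T} ∪ QR={C,G} → {C,G,T} (+1)
site 4, node ANQR: AQR={C,G,T} ∩ N={C} → {C} (+0)
per-site changes: [1, 2, 3, 2, 2]; total = 10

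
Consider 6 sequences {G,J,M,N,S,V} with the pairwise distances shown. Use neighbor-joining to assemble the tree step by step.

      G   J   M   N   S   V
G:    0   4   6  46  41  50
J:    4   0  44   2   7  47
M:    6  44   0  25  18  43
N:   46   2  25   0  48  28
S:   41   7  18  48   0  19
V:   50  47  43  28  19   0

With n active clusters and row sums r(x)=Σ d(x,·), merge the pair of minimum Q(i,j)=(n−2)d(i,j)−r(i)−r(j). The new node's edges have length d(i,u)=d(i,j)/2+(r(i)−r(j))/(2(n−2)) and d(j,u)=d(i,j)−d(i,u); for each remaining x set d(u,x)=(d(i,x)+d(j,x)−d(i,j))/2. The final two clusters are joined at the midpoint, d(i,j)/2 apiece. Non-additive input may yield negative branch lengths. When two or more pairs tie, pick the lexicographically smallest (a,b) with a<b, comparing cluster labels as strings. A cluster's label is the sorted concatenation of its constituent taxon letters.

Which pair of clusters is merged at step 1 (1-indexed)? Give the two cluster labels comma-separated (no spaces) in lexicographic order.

iteration 1: select G,M (d=6, Q=-259); attach at lengths (35/8, 13/8); label the merged cluster GM
  updated: d(GM,J)=21, d(GM,N)=65/2, d(GM,S)=53/2, d(GM,V)=87/2
iteration 2: select J,N (d=2, Q=-363/2); attach at lengths (-55/12, 79/12); label the merged cluster JN
  updated: d(GM,JN)=103/4, d(JN,S)=53/2, d(JN,V)=73/2
iteration 3: select GM,JN (d=103/4, Q=-133); attach at lengths (117/8, 89/8); label the merged cluster GJMN
  updated: d(GJMN,S)=109/8, d(GJMN,V)=217/8
iteration 4: select GJMN,S (d=109/8, Q=-239/4); attach at lengths (87/8, 11/4); label the merged cluster GJMNS
  updated: d(GJMNS,V)=65/4
iteration 5: select GJMNS,V (d=65/4); attach at lengths (65/8, 65/8); label the merged cluster GJMNSV
final tree: ((((G:35/8,M:13/8):117/8,(J:-55/12,N:79/12):89/8):87/8,S:11/4):65/8,V:65/8)
total length: 509/8

G,M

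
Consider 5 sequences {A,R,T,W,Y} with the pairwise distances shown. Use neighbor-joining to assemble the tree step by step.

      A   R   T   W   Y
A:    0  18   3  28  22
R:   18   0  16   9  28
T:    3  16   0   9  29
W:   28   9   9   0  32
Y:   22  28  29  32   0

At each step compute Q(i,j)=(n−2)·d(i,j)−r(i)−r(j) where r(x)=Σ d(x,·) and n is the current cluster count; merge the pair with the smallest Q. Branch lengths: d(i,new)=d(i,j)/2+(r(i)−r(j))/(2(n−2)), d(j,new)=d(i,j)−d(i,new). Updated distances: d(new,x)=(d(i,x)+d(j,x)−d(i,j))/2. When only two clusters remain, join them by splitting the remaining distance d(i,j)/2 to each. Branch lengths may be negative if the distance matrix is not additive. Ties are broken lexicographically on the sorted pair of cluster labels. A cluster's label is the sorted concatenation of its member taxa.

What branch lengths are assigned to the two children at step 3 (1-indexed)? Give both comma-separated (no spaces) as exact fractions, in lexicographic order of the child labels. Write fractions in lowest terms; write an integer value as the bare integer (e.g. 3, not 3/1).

41/8,53/8

iteration 1: select R,W (d=9, Q=-122); attach at lengths (10/3, 17/3); label the merged cluster RW
  updated: d(A,RW)=37/2, d(RW,T)=8, d(RW,Y)=51/2
iteration 2: select A,T (d=3, Q=-155/2); attach at lengths (19/8, 5/8); label the merged cluster AT
  updated: d(AT,RW)=47/4, d(AT,Y)=24
iteration 3: select AT,RW (d=47/4, Q=-245/4); attach at lengths (41/8, 53/8); label the merged cluster ARTW
  updated: d(ARTW,Y)=151/8
iteration 4: select ARTW,Y (d=151/8); attach at lengths (151/16, 151/16); label the merged cluster ARTWY
final tree: (((A:19/8,T:5/8):41/8,(R:10/3,W:17/3):53/8):151/16,Y:151/16)
total length: 341/8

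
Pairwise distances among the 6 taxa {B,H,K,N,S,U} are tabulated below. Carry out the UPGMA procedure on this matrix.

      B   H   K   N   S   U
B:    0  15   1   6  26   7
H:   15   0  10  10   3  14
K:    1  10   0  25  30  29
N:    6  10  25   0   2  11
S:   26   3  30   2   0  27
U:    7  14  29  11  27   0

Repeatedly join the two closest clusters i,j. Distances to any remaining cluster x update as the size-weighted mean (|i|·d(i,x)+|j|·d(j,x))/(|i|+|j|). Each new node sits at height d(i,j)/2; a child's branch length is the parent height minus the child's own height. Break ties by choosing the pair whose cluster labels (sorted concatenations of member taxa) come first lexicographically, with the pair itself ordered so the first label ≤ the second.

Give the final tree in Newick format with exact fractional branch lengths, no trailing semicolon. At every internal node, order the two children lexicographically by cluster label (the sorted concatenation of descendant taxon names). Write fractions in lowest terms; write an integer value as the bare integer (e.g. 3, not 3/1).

1. join B+K (d=1) ⇒ BK; edges |B|=1/2, |K|=1/2
  updated: d(BK,H)=25/2, d(BK,N)=31/2, d(BK,S)=28, d(BK,U)=18
2. join N+S (d=2) ⇒ NS; edges |N|=1, |S|=1
  updated: d(BK,NS)=87/4, d(H,NS)=13/2, d(NS,U)=19
3. join H+NS (d=13/2) ⇒ HNS; edges |H|=13/4, |NS|=9/4
  updated: d(BK,HNS)=56/3, d(HNS,U)=52/3
4. join HNS+U (d=52/3) ⇒ HNSU; edges |HNS|=65/12, |U|=26/3
  updated: d(BK,HNSU)=37/2
5. join BK+HNSU (d=37/2) ⇒ BHKNSU; edges |BK|=35/4, |HNSU|=7/12
final tree: ((B:1/2,K:1/2):35/4,((H:13/4,(N:1,S:1):9/4):65/12,U:26/3):7/12)
total length: 383/12

((B:1/2,K:1/2):35/4,((H:13/4,(N:1,S:1):9/4):65/12,U:26/3):7/12)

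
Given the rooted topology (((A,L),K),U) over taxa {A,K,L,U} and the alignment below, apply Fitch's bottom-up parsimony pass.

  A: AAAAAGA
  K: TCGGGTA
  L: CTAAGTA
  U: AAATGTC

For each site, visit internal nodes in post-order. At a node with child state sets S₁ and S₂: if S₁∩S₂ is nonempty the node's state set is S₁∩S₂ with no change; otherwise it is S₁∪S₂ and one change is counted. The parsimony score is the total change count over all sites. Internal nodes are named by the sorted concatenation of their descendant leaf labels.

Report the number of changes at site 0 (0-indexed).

2

site 0, node AL: A={A} ∪ L={C} → {A,C} (+1)
site 0, node AKL: AL={A,C} ∪ K={T} → {A,C,T} (+1)
site 0, node AKLU: AKL={A,C,T} ∩ U={A} → {A} (+0)
site 1, node AL: A={A} ∪ L={T} → {A,T} (+1)
site 1, node AKL: AL={A,T} ∪ K={C} → {A,C,T} (+1)
site 1, node AKLU: AKL={A,C,T} ∩ U={A} → {A} (+0)
site 2, node AL: A={A} ∩ L={A} → {A} (+0)
site 2, node AKL: AL={A} ∪ K={G} → {A,G} (+1)
site 2, node AKLU: AKL={A,G} ∩ U={A} → {A} (+0)
site 3, node AL: A={A} ∩ L={A} → {A} (+0)
site 3, node AKL: AL={A} ∪ K={G} → {A,G} (+1)
site 3, node AKLU: AKL={A,G} ∪ U={T} → {A,G,T} (+1)
site 4, node AL: A={A} ∪ L={G} → {A,G} (+1)
site 4, node AKL: AL={A,G} ∩ K={G} → {G} (+0)
site 4, node AKLU: AKL={G} ∩ U={G} → {G} (+0)
site 5, node AL: A={G} ∪ L={T} → {G,T} (+1)
site 5, node AKL: AL={G,T} ∩ K={T} → {T} (+0)
site 5, node AKLU: AKL={T} ∩ U={T} → {T} (+0)
site 6, node AL: A={A} ∩ L={A} → {A} (+0)
site 6, node AKL: AL={A} ∩ K={A} → {A} (+0)
site 6, node AKLU: AKL={A} ∪ U={C} → {A,C} (+1)
per-site changes: [2, 2, 1, 2, 1, 1, 1]; total = 10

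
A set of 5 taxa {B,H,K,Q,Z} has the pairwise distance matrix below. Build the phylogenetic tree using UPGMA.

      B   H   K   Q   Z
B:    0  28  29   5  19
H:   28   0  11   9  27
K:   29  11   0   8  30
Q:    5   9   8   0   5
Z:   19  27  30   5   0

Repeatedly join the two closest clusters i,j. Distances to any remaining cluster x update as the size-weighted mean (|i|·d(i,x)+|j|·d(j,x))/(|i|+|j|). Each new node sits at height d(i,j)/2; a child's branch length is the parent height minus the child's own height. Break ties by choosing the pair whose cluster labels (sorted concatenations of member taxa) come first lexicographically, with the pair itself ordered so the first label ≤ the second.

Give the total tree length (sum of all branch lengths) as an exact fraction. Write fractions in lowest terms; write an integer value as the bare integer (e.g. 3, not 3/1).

215/6

1. join B+Q (d=5) ⇒ BQ; edges |B|=5/2, |Q|=5/2
  updated: d(BQ,H)=37/2, d(BQ,K)=37/2, d(BQ,Z)=12
2. join H+K (d=11) ⇒ HK; edges |H|=11/2, |K|=11/2
  updated: d(BQ,HK)=37/2, d(HK,Z)=57/2
3. join BQ+Z (d=12) ⇒ BQZ; edges |BQ|=7/2, |Z|=6
  updated: d(BQZ,HK)=131/6
4. join BQZ+HK (d=131/6) ⇒ BHKQZ; edges |BQZ|=59/12, |HK|=65/12
final tree: (((B:5/2,Q:5/2):7/2,Z:6):59/12,(H:11/2,K:11/2):65/12)
total length: 215/6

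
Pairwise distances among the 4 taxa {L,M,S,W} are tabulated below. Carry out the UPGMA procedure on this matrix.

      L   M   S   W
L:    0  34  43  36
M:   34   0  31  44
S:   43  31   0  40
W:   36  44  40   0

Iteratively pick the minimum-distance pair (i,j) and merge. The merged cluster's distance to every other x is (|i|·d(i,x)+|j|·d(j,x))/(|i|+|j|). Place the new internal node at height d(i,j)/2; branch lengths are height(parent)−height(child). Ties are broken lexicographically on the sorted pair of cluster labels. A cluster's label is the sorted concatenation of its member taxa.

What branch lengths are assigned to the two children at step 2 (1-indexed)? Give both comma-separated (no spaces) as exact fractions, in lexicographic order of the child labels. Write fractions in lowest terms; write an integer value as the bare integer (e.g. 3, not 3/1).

18,18

iteration 1: select M,S (d=31); attach at lengths (31/2, 31/2); label the merged cluster MS
  updated: d(L,MS)=77/2, d(MS,W)=42
iteration 2: select L,W (d=36); attach at lengths (18, 18); label the merged cluster LW
  updated: d(LW,MS)=161/4
iteration 3: select LW,MS (d=161/4); attach at lengths (17/8, 37/8); label the merged cluster LMSW
final tree: ((L:18,W:18):17/8,(M:31/2,S:31/2):37/8)
total length: 295/4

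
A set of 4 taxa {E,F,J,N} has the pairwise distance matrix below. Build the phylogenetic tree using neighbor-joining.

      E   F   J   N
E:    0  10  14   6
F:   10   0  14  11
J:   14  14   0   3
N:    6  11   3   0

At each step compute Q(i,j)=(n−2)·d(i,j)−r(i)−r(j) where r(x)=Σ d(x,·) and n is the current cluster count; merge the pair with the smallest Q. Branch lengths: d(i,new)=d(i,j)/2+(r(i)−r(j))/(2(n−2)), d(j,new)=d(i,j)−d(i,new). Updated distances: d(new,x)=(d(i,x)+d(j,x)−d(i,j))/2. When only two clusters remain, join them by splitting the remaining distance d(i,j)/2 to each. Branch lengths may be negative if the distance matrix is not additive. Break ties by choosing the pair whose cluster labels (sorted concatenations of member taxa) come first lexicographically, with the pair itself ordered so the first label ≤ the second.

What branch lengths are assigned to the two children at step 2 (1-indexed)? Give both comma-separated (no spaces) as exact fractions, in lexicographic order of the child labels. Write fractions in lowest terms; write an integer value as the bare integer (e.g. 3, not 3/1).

19/4,17/4

1. join E+F (d=10, Q=-45) ⇒ EF; edges |E|=15/4, |F|=25/4
  updated: d(EF,J)=9, d(EF,N)=7/2
2. join EF+J (d=9, Q=-31/2) ⇒ EFJ; edges |EF|=19/4, |J|=17/4
  updated: d(EFJ,N)=-5/4
3. join EFJ+N (d=-5/4) ⇒ EFJN; edges |EFJ|=-5/8, |N|=-5/8
final tree: (((E:15/4,F:25/4):19/4,J:17/4):-5/8,N:-5/8)
total length: 71/4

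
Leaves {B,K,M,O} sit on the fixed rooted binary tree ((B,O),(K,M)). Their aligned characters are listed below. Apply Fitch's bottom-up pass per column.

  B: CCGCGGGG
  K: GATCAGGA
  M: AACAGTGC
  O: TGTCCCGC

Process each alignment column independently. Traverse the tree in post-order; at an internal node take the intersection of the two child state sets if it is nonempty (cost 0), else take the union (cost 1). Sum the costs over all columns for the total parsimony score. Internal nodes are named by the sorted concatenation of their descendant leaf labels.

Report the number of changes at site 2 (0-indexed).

2

BO@0: {C} ∪ {T} = {C,T} (union, +1)
KM@0: {G} ∪ {A} = {A,G} (union, +1)
BKMO@0: {C,T} ∪ {A,G} = {A,C,G,T} (union, +1)
BO@1: {C} ∪ {G} = {C,G} (union, +1)
KM@1: {A} ∩ {A} = {A} (intersection, +0)
BKMO@1: {C,G} ∪ {A} = {A,C,G} (union, +1)
BO@2: {G} ∪ {T} = {G,T} (union, +1)
KM@2: {T} ∪ {C} = {C,T} (union, +1)
BKMO@2: {G,T} ∩ {C,T} = {T} (intersection, +0)
BO@3: {C} ∩ {C} = {C} (intersection, +0)
KM@3: {C} ∪ {A} = {A,C} (union, +1)
BKMO@3: {C} ∩ {A,C} = {C} (intersection, +0)
BO@4: {G} ∪ {C} = {C,G} (union, +1)
KM@4: {A} ∪ {G} = {A,G} (union, +1)
BKMO@4: {C,G} ∩ {A,G} = {G} (intersection, +0)
BO@5: {G} ∪ {C} = {C,G} (union, +1)
KM@5: {G} ∪ {T} = {G,T} (union, +1)
BKMO@5: {C,G} ∩ {G,T} = {G} (intersection, +0)
BO@6: {G} ∩ {G} = {G} (intersection, +0)
KM@6: {G} ∩ {G} = {G} (intersection, +0)
BKMO@6: {G} ∩ {G} = {G} (intersection, +0)
BO@7: {G} ∪ {C} = {C,G} (union, +1)
KM@7: {A} ∪ {C} = {A,C} (union, +1)
BKMO@7: {C,G} ∩ {A,C} = {C} (intersection, +0)
per-site changes: [3, 2, 2, 1, 2, 2, 0, 2]; total = 14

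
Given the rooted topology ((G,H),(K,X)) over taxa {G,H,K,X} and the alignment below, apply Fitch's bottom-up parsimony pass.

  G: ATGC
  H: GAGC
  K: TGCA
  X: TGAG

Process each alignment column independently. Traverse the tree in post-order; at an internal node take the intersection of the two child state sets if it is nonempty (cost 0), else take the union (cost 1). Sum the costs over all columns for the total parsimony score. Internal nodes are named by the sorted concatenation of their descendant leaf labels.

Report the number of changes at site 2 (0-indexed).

[col 0] GH: children G:{A}, H:{G} ∪→ {A,G}; cost 1
[col 0] KX: children K:{T}, X:{T} ∩→ {T}; cost 0
[col 0] GHKX: children GH:{A,G}, KX:{T} ∪→ {A,G,T}; cost 1
[col 1] GH: children G:{T}, H:{A} ∪→ {A,T}; cost 1
[col 1] KX: children K:{G}, X:{G} ∩→ {G}; cost 0
[col 1] GHKX: children GH:{A,T}, KX:{G} ∪→ {A,G,T}; cost 1
[col 2] GH: children G:{G}, H:{G} ∩→ {G}; cost 0
[col 2] KX: children K:{C}, X:{A} ∪→ {A,C}; cost 1
[col 2] GHKX: children GH:{G}, KX:{A,C} ∪→ {A,C,G}; cost 1
[col 3] GH: children G:{C}, H:{C} ∩→ {C}; cost 0
[col 3] KX: children K:{A}, X:{G} ∪→ {A,G}; cost 1
[col 3] GHKX: children GH:{C}, KX:{A,G} ∪→ {A,C,G}; cost 1
per-site changes: [2, 2, 2, 2]; total = 8

2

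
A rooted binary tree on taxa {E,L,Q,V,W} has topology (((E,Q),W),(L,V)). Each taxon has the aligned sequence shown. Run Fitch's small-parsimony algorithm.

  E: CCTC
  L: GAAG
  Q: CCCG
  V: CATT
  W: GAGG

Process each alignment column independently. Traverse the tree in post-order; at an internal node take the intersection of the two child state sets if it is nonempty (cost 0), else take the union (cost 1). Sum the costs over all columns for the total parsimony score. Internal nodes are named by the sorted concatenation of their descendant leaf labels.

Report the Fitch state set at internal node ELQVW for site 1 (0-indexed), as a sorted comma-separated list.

[col 0] EQ: children E:{C}, Q:{C} ∩→ {C}; cost 0
[col 0] EQW: children EQ:{C}, W:{G} ∪→ {C,G}; cost 1
[col 0] LV: children L:{G}, V:{C} ∪→ {C,G}; cost 1
[col 0] ELQVW: children EQW:{C,G}, LV:{C,G} ∩→ {C,G}; cost 0
[col 1] EQ: children E:{C}, Q:{C} ∩→ {C}; cost 0
[col 1] EQW: children EQ:{C}, W:{A} ∪→ {A,C}; cost 1
[col 1] LV: children L:{A}, V:{A} ∩→ {A}; cost 0
[col 1] ELQVW: children EQW:{A,C}, LV:{A} ∩→ {A}; cost 0
[col 2] EQ: children E:{T}, Q:{C} ∪→ {C,T}; cost 1
[col 2] EQW: children EQ:{C,T}, W:{G} ∪→ {C,G,T}; cost 1
[col 2] LV: children L:{A}, V:{T} ∪→ {A,T}; cost 1
[col 2] ELQVW: children EQW:{C,G,T}, LV:{A,T} ∩→ {T}; cost 0
[col 3] EQ: children E:{C}, Q:{G} ∪→ {C,G}; cost 1
[col 3] EQW: children EQ:{C,G}, W:{G} ∩→ {G}; cost 0
[col 3] LV: children L:{G}, V:{T} ∪→ {G,T}; cost 1
[col 3] ELQVW: children EQW:{G}, LV:{G,T} ∩→ {G}; cost 0
per-site changes: [2, 1, 3, 2]; total = 8

A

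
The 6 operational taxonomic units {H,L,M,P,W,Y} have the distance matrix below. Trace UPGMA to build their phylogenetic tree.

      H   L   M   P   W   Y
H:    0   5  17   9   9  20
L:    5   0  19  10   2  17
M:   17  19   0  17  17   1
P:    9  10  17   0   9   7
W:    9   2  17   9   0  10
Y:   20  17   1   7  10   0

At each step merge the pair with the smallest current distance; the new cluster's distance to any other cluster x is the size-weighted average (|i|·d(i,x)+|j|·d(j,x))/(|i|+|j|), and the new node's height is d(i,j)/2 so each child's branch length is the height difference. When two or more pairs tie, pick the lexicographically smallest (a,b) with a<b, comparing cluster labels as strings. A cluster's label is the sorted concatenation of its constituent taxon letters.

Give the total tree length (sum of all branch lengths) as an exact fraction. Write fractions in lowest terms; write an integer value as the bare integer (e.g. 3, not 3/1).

151/6

1. join M+Y (d=1) ⇒ MY; edges |M|=1/2, |Y|=1/2
  updated: d(H,MY)=37/2, d(L,MY)=18, d(MY,P)=12, d(MY,W)=27/2
2. join L+W (d=2) ⇒ LW; edges |L|=1, |W|=1
  updated: d(H,LW)=7, d(LW,MY)=63/4, d(LW,P)=19/2
3. join H+LW (d=7) ⇒ HLW; edges |H|=7/2, |LW|=5/2
  updated: d(HLW,MY)=50/3, d(HLW,P)=28/3
4. join HLW+P (d=28/3) ⇒ HLPW; edges |HLW|=7/6, |P|=14/3
  updated: d(HLPW,MY)=31/2
5. join HLPW+MY (d=31/2) ⇒ HLMPWY; edges |HLPW|=37/12, |MY|=29/4
final tree: (((H:7/2,(L:1,W:1):5/2):7/6,P:14/3):37/12,(M:1/2,Y:1/2):29/4)
total length: 151/6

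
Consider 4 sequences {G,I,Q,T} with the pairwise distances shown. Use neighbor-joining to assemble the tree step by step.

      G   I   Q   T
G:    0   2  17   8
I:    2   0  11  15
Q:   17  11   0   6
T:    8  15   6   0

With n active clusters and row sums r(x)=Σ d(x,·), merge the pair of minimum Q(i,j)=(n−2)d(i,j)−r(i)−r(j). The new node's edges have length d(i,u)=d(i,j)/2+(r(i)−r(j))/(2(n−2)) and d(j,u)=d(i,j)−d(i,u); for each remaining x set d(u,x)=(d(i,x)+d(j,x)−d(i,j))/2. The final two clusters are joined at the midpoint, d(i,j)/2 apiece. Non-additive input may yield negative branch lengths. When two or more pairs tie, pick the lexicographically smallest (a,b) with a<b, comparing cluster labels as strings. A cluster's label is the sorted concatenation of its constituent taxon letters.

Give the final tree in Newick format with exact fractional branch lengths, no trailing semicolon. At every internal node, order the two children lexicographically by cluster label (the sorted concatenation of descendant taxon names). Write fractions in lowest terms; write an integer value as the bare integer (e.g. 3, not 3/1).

step 1: merge (G,I) at d=2, Q=-51; branch lengths G→3/4, I→5/4; new cluster GI
  updated: d(GI,Q)=13, d(GI,T)=21/2
step 2: merge (GI,Q) at d=13, Q=-59/2; branch lengths GI→35/4, Q→17/4; new cluster GIQ
  updated: d(GIQ,T)=7/4
step 3: merge (GIQ,T) at d=7/4; branch lengths GIQ→7/8, T→7/8; new cluster GIQT
final tree: (((G:3/4,I:5/4):35/4,Q:17/4):7/8,T:7/8)
total length: 67/4

(((G:3/4,I:5/4):35/4,Q:17/4):7/8,T:7/8)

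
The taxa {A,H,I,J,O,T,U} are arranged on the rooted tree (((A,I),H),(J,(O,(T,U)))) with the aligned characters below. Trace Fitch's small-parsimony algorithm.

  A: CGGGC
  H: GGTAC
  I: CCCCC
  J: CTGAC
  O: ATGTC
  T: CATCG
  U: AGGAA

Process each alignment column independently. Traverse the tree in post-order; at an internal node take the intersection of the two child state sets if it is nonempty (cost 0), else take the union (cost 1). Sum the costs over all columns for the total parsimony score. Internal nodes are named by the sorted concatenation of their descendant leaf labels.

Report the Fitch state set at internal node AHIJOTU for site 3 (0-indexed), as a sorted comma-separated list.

A

[col 0] AI: children A:{C}, I:{C} ∩→ {C}; cost 0
[col 0] AHI: children AI:{C}, H:{G} ∪→ {C,G}; cost 1
[col 0] TU: children T:{C}, U:{A} ∪→ {A,C}; cost 1
[col 0] OTU: children O:{A}, TU:{A,C} ∩→ {A}; cost 0
[col 0] JOTU: children J:{C}, OTU:{A} ∪→ {A,C}; cost 1
[col 0] AHIJOTU: children AHI:{C,G}, JOTU:{A,C} ∩→ {C}; cost 0
[col 1] AI: children A:{G}, I:{C} ∪→ {C,G}; cost 1
[col 1] AHI: children AI:{C,G}, H:{G} ∩→ {G}; cost 0
[col 1] TU: children T:{A}, U:{G} ∪→ {A,G}; cost 1
[col 1] OTU: children O:{T}, TU:{A,G} ∪→ {A,G,T}; cost 1
[col 1] JOTU: children J:{T}, OTU:{A,G,T} ∩→ {T}; cost 0
[col 1] AHIJOTU: children AHI:{G}, JOTU:{T} ∪→ {G,T}; cost 1
[col 2] AI: children A:{G}, I:{C} ∪→ {C,G}; cost 1
[col 2] AHI: children AI:{C,G}, H:{T} ∪→ {C,G,T}; cost 1
[col 2] TU: children T:{T}, U:{G} ∪→ {G,T}; cost 1
[col 2] OTU: children O:{G}, TU:{G,T} ∩→ {G}; cost 0
[col 2] JOTU: children J:{G}, OTU:{G} ∩→ {G}; cost 0
[col 2] AHIJOTU: children AHI:{C,G,T}, JOTU:{G} ∩→ {G}; cost 0
[col 3] AI: children A:{G}, I:{C} ∪→ {C,G}; cost 1
[col 3] AHI: children AI:{C,G}, H:{A} ∪→ {A,C,G}; cost 1
[col 3] TU: children T:{C}, U:{A} ∪→ {A,C}; cost 1
[col 3] OTU: children O:{T}, TU:{A,C} ∪→ {A,C,T}; cost 1
[col 3] JOTU: children J:{A}, OTU:{A,C,T} ∩→ {A}; cost 0
[col 3] AHIJOTU: children AHI:{A,C,G}, JOTU:{A} ∩→ {A}; cost 0
[col 4] AI: children A:{C}, I:{C} ∩→ {C}; cost 0
[col 4] AHI: children AI:{C}, H:{C} ∩→ {C}; cost 0
[col 4] TU: children T:{G}, U:{A} ∪→ {A,G}; cost 1
[col 4] OTU: children O:{C}, TU:{A,G} ∪→ {A,C,G}; cost 1
[col 4] JOTU: children J:{C}, OTU:{A,C,G} ∩→ {C}; cost 0
[col 4] AHIJOTU: children AHI:{C}, JOTU:{C} ∩→ {C}; cost 0
per-site changes: [3, 4, 3, 4, 2]; total = 16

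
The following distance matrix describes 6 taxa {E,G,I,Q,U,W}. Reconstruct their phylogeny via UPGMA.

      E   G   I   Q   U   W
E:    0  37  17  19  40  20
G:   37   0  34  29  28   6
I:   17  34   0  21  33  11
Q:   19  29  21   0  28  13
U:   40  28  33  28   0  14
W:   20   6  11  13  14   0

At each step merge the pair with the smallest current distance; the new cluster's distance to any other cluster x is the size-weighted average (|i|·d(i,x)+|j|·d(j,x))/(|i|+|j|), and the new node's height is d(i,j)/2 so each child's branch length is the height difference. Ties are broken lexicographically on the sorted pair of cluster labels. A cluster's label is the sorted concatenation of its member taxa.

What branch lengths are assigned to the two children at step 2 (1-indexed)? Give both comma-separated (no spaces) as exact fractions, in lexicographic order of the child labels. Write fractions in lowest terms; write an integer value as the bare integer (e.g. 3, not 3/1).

iteration 1: select G,W (d=6); attach at lengths (3, 3); label the merged cluster GW
  updated: d(E,GW)=57/2, d(GW,I)=45/2, d(GW,Q)=21, d(GW,U)=21
iteration 2: select E,I (d=17); attach at lengths (17/2, 17/2); label the merged cluster EI
  updated: d(EI,GW)=51/2, d(EI,Q)=20, d(EI,U)=73/2
iteration 3: select EI,Q (d=20); attach at lengths (3/2, 10); label the merged cluster EIQ
  updated: d(EIQ,GW)=24, d(EIQ,U)=101/3
iteration 4: select GW,U (d=21); attach at lengths (15/2, 21/2); label the merged cluster GUW
  updated: d(EIQ,GUW)=245/9
iteration 5: select EIQ,GUW (d=245/9); attach at lengths (65/18, 28/9); label the merged cluster EGIQUW
final tree: (((E:17/2,I:17/2):3/2,Q:10):65/18,((G:3,W:3):15/2,U:21/2):28/9)
total length: 533/9

17/2,17/2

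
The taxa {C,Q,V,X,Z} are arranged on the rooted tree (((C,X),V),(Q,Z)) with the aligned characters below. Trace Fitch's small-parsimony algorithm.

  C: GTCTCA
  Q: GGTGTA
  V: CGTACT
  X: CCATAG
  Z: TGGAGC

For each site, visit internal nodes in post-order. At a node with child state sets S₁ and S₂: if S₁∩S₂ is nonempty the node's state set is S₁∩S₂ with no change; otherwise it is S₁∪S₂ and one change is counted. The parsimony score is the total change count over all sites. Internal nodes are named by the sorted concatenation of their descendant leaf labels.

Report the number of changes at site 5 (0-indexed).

CX@0: {G} ∪ {C} = {C,G} (union, +1)
CVX@0: {C,G} ∩ {C} = {C} (intersection, +0)
QZ@0: {G} ∪ {T} = {G,T} (union, +1)
CQVXZ@0: {C} ∪ {G,T} = {C,G,T} (union, +1)
CX@1: {T} ∪ {C} = {C,T} (union, +1)
CVX@1: {C,T} ∪ {G} = {C,G,T} (union, +1)
QZ@1: {G} ∩ {G} = {G} (intersection, +0)
CQVXZ@1: {C,G,T} ∩ {G} = {G} (intersection, +0)
CX@2: {C} ∪ {A} = {A,C} (union, +1)
CVX@2: {A,C} ∪ {T} = {A,C,T} (union, +1)
QZ@2: {T} ∪ {G} = {G,T} (union, +1)
CQVXZ@2: {A,C,T} ∩ {G,T} = {T} (intersection, +0)
CX@3: {T} ∩ {T} = {T} (intersection, +0)
CVX@3: {T} ∪ {A} = {A,T} (union, +1)
QZ@3: {G} ∪ {A} = {A,G} (union, +1)
CQVXZ@3: {A,T} ∩ {A,G} = {A} (intersection, +0)
CX@4: {C} ∪ {A} = {A,C} (union, +1)
CVX@4: {A,C} ∩ {C} = {C} (intersection, +0)
QZ@4: {T} ∪ {G} = {G,T} (union, +1)
CQVXZ@4: {C} ∪ {G,T} = {C,G,T} (union, +1)
CX@5: {A} ∪ {G} = {A,G} (union, +1)
CVX@5: {A,G} ∪ {T} = {A,G,T} (union, +1)
QZ@5: {A} ∪ {C} = {A,C} (union, +1)
CQVXZ@5: {A,G,T} ∩ {A,C} = {A} (intersection, +0)
per-site changes: [3, 2, 3, 2, 3, 3]; total = 16

3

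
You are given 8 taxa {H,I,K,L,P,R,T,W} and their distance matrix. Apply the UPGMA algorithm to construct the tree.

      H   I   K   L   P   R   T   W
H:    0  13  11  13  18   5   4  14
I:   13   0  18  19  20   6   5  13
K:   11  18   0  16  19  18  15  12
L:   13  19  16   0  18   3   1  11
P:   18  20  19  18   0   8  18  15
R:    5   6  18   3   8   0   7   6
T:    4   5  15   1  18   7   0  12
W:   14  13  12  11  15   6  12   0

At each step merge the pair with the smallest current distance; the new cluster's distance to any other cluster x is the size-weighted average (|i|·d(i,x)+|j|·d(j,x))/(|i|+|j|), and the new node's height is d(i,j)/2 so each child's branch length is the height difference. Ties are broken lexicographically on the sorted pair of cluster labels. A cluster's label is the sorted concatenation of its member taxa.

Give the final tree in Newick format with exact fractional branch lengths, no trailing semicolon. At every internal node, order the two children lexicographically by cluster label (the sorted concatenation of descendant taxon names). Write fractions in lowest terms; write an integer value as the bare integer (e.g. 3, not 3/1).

((((((H:5/2,R:5/2):7/8,(L:1/2,T:1/2):23/8):2,I:43/8):9/40,W:28/5):19/10,K:15/2):11/14,P:58/7)

iteration 1: select L,T (d=1); attach at lengths (1/2, 1/2); label the merged cluster LT
  updated: d(H,LT)=17/2, d(I,LT)=12, d(K,LT)=31/2, d(LT,P)=18, d(LT,R)=5, d(LT,W)=23/2
iteration 2: select H,R (d=5); attach at lengths (5/2, 5/2); label the merged cluster HR
  updated: d(HR,I)=19/2, d(HR,K)=29/2, d(HR,LT)=27/4, d(HR,P)=13, d(HR,W)=10
iteration 3: select HR,LT (d=27/4); attach at lengths (7/8, 23/8); label the merged cluster HLRT
  updated: d(HLRT,I)=43/4, d(HLRT,K)=15, d(HLRT,P)=31/2, d(HLRT,W)=43/4
iteration 4: select HLRT,I (d=43/4); attach at lengths (2, 43/8); label the merged cluster HILRT
  updated: d(HILRT,K)=78/5, d(HILRT,P)=82/5, d(HILRT,W)=56/5
iteration 5: select HILRT,W (d=56/5); attach at lengths (9/40, 28/5); label the merged cluster HILRTW
  updated: d(HILRTW,K)=15, d(HILRTW,P)=97/6
iteration 6: select HILRTW,K (d=15); attach at lengths (19/10, 15/2); label the merged cluster HIKLRTW
  updated: d(HIKLRTW,P)=116/7
iteration 7: select HIKLRTW,P (d=116/7); attach at lengths (11/14, 58/7); label the merged cluster HIKLPRTW
final tree: ((((((H:5/2,R:5/2):7/8,(L:1/2,T:1/2):23/8):2,I:43/8):9/40,W:28/5):19/10,K:15/2):11/14,P:58/7)
total length: 5799/140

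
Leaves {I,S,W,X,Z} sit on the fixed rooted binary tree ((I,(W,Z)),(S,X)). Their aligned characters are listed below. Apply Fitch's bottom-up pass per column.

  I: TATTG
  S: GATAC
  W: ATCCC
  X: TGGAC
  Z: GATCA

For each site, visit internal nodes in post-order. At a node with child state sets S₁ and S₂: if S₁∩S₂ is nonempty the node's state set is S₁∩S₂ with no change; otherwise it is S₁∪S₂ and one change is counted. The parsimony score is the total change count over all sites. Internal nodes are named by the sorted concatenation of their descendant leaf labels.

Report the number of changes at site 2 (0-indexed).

WZ@0: {A} ∪ {G} = {A,G} (union, +1)
IWZ@0: {T} ∪ {A,G} = {A,G,T} (union, +1)
SX@0: {G} ∪ {T} = {G,T} (union, +1)
ISWXZ@0: {A,G,T} ∩ {G,T} = {G,T} (intersection, +0)
WZ@1: {T} ∪ {A} = {A,T} (union, +1)
IWZ@1: {A} ∩ {A,T} = {A} (intersection, +0)
SX@1: {A} ∪ {G} = {A,G} (union, +1)
ISWXZ@1: {A} ∩ {A,G} = {A} (intersection, +0)
WZ@2: {C} ∪ {T} = {C,T} (union, +1)
IWZ@2: {T} ∩ {C,T} = {T} (intersection, +0)
SX@2: {T} ∪ {G} = {G,T} (union, +1)
ISWXZ@2: {T} ∩ {G,T} = {T} (intersection, +0)
WZ@3: {C} ∩ {C} = {C} (intersection, +0)
IWZ@3: {T} ∪ {C} = {C,T} (union, +1)
SX@3: {A} ∩ {A} = {A} (intersection, +0)
ISWXZ@3: {C,T} ∪ {A} = {A,C,T} (union, +1)
WZ@4: {C} ∪ {A} = {A,C} (union, +1)
IWZ@4: {G} ∪ {A,C} = {A,C,G} (union, +1)
SX@4: {C} ∩ {C} = {C} (intersection, +0)
ISWXZ@4: {A,C,G} ∩ {C} = {C} (intersection, +0)
per-site changes: [3, 2, 2, 2, 2]; total = 11

2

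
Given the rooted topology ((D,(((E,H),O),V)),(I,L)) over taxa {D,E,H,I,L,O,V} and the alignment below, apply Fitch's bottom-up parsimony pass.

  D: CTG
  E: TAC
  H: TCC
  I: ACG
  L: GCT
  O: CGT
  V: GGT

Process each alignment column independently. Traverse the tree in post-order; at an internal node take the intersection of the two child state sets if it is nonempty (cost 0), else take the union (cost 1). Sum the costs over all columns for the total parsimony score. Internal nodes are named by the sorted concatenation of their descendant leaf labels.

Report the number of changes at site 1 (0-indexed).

EH@0: {T} ∩ {T} = {T} (intersection, +0)
EHO@0: {T} ∪ {C} = {C,T} (union, +1)
EHOV@0: {C,T} ∪ {G} = {C,G,T} (union, +1)
DEHOV@0: {C} ∩ {C,G,T} = {C} (intersection, +0)
IL@0: {A} ∪ {G} = {A,G} (union, +1)
DEHILOV@0: {C} ∪ {A,G} = {A,C,G} (union, +1)
EH@1: {A} ∪ {C} = {A,C} (union, +1)
EHO@1: {A,C} ∪ {G} = {A,C,G} (union, +1)
EHOV@1: {A,C,G} ∩ {G} = {G} (intersection, +0)
DEHOV@1: {T} ∪ {G} = {G,T} (union, +1)
IL@1: {C} ∩ {C} = {C} (intersection, +0)
DEHILOV@1: {G,T} ∪ {C} = {C,G,T} (union, +1)
EH@2: {C} ∩ {C} = {C} (intersection, +0)
EHO@2: {C} ∪ {T} = {C,T} (union, +1)
EHOV@2: {C,T} ∩ {T} = {T} (intersection, +0)
DEHOV@2: {G} ∪ {T} = {G,T} (union, +1)
IL@2: {G} ∪ {T} = {G,T} (union, +1)
DEHILOV@2: {G,T} ∩ {G,T} = {G,T} (intersection, +0)
per-site changes: [4, 4, 3]; total = 11

4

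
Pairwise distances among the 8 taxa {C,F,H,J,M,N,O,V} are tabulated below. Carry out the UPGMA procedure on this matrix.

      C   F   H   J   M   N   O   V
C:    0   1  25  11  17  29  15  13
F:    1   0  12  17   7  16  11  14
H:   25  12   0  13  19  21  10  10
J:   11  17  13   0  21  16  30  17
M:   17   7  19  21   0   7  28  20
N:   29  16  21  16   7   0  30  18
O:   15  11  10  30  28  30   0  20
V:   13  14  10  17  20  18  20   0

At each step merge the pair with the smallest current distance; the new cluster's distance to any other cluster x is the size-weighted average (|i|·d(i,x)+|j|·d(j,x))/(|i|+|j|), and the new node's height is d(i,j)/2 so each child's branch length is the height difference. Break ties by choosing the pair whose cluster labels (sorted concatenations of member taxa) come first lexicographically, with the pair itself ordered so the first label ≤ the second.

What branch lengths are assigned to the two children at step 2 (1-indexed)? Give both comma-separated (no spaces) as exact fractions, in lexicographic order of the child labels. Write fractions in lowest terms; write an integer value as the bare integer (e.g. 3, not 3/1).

7/2,7/2

1. join C+F (d=1) ⇒ CF; edges |C|=1/2, |F|=1/2
  updated: d(CF,H)=37/2, d(CF,J)=14, d(CF,M)=12, d(CF,N)=45/2, d(CF,O)=13, d(CF,V)=27/2
2. join M+N (d=7) ⇒ MN; edges |M|=7/2, |N|=7/2
  updated: d(CF,MN)=69/4, d(H,MN)=20, d(J,MN)=37/2, d(MN,O)=29, d(MN,V)=19
3. join H+O (d=10) ⇒ HO; edges |H|=5, |O|=5
  updated: d(CF,HO)=63/4, d(HO,J)=43/2, d(HO,MN)=49/2, d(HO,V)=15
4. join CF+V (d=27/2) ⇒ CFV; edges |CF|=25/4, |V|=27/4
  updated: d(CFV,HO)=31/2, d(CFV,J)=15, d(CFV,MN)=107/6
5. join CFV+J (d=15) ⇒ CFJV; edges |CFV|=3/4, |J|=15/2
  updated: d(CFJV,HO)=17, d(CFJV,MN)=18
6. join CFJV+HO (d=17) ⇒ CFHJOV; edges |CFJV|=1, |HO|=7/2
  updated: d(CFHJOV,MN)=121/6
7. join CFHJOV+MN (d=121/6) ⇒ CFHJMNOV; edges |CFHJOV|=19/12, |MN|=79/12
final tree: (((((C:1/2,F:1/2):25/4,V:27/4):3/4,J:15/2):1,(H:5,O:5):7/2):19/12,(M:7/2,N:7/2):79/12)
total length: 623/12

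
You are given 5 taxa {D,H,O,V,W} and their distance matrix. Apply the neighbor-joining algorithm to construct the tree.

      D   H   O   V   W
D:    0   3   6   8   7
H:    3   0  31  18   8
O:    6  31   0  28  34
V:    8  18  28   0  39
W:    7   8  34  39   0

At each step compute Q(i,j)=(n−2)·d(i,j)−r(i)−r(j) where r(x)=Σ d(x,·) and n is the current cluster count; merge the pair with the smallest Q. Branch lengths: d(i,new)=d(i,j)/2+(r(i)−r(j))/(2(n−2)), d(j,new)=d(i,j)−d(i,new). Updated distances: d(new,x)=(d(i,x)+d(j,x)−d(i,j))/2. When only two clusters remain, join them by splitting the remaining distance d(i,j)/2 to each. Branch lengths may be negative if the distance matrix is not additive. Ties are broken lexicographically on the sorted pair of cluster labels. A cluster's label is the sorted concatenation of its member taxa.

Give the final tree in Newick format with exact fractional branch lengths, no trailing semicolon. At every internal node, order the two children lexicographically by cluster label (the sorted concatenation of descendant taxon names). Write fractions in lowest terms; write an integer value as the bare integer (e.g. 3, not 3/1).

step 1: merge (H,W) at d=8, Q=-124; branch lengths H→-2/3, W→26/3; new cluster HW
  updated: d(D,HW)=1, d(HW,O)=57/2, d(HW,V)=49/2
step 2: merge (D,HW) at d=1, Q=-67; branch lengths D→-37/4, HW→41/4; new cluster DHW
  updated: d(DHW,O)=67/4, d(DHW,V)=63/4
step 3: merge (DHW,O) at d=67/4, Q=-121/2; branch lengths DHW→9/4, O→29/2; new cluster DHOW
  updated: d(DHOW,V)=27/2
step 4: merge (DHOW,V) at d=27/2; branch lengths DHOW→27/4, V→27/4; new cluster DHOVW
final tree: (((D:-37/4,(H:-2/3,W:26/3):41/4):9/4,O:29/2):27/4,V:27/4)
total length: 157/4

(((D:-37/4,(H:-2/3,W:26/3):41/4):9/4,O:29/2):27/4,V:27/4)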